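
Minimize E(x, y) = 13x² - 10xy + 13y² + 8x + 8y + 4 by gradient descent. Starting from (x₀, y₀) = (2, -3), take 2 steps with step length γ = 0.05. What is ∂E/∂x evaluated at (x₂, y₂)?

∇E = (26x - 10y + 8, -10x + 26y + 8)
Step 1: at (2, -3), ∇E = (90, -90) → (2, -3) − 0.05·(90, -90) = (-2.5, 1.5)
Step 2: at (-2.5, 1.5), ∇E = (-72, 72) → (-2.5, 1.5) − 0.05·(-72, 72) = (1.1, -2.1)
∂E/∂x at (1.1, -2.1) = 57.6

57.6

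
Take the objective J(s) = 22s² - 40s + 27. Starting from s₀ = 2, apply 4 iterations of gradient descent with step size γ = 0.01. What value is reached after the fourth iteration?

1.01637632

J′(s) = 44s - 40
Step 1: J′(2) = 48; s₁ = 2 − 0.01·48 = 1.52
Step 2: J′(1.52) = 26.88; s₂ = 1.52 − 0.01·26.88 = 1.2512
Step 3: J′(1.2512) = 15.0528; s₃ = 1.2512 − 0.01·15.0528 = 1.100672
Step 4: J′(1.100672) = 8.429568; s₄ = 1.100672 − 0.01·8.429568 = 1.01637632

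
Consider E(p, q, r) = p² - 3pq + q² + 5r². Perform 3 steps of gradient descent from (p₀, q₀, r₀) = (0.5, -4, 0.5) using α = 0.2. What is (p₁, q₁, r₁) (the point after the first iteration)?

∇E = (2p - 3q, -3p + 2q, 10r)
Step 1: at (0.5, -4, 0.5), ∇E = (13, -9.5, 5) → (0.5, -4, 0.5) − 0.2·(13, -9.5, 5) = (-2.1, -2.1, -0.5)

(-2.1, -2.1, -0.5)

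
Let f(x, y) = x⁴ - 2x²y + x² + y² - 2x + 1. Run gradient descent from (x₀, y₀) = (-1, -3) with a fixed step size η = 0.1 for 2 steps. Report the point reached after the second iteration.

(-0.28, -1.56)

∇f = (4x³ - 4xy + 2x - 2, -2x² + 2y)
(x₁, y₁) = (-1, -3) − 0.1·(-20, -8) = (1, -2.2)
(x₂, y₂) = (1, -2.2) − 0.1·(12.8, -6.4) = (-0.28, -1.56)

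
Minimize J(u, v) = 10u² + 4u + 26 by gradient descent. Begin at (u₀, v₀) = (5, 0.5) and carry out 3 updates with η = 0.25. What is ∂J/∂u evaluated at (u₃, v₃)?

-6656

∇J = (20u + 4, 0)
Step 1: at (5, 0.5), ∇J = (104, 0) → (5, 0.5) − 0.25·(104, 0) = (-21, 0.5)
Step 2: at (-21, 0.5), ∇J = (-416, 0) → (-21, 0.5) − 0.25·(-416, 0) = (83, 0.5)
Step 3: at (83, 0.5), ∇J = (1664, 0) → (83, 0.5) − 0.25·(1664, 0) = (-333, 0.5)
∂J/∂u at (-333, 0.5) = -6656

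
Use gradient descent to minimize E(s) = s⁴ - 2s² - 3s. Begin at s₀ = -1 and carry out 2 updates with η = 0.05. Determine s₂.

-0.747175

E′(s) = 4s³ - 4s - 3
s₁ = -1 − 0.05·(-3) = -0.85
s₂ = -0.85 − 0.05·(-2.0565) = -0.747175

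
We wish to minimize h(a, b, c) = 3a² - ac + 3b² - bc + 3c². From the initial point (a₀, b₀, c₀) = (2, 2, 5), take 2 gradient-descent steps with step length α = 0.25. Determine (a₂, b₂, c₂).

∇h = (6a - c, 6b - c, -a - b + 6c)
Step 1: at (2, 2, 5), ∇h = (7, 7, 26) → (2, 2, 5) − 0.25·(7, 7, 26) = (0.25, 0.25, -1.5)
Step 2: at (0.25, 0.25, -1.5), ∇h = (3, 3, -9.5) → (0.25, 0.25, -1.5) − 0.25·(3, 3, -9.5) = (-0.5, -0.5, 0.875)

(-0.5, -0.5, 0.875)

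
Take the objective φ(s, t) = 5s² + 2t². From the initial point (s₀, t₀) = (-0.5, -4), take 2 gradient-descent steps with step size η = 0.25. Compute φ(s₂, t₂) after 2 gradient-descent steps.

6.328125

∇φ = (10s, 4t)
(s₁, t₁) = (-0.5, -4) − 0.25·(-5, -16) = (0.75, 0)
(s₂, t₂) = (0.75, 0) − 0.25·(7.5, 0) = (-1.125, 0)
φ(-1.125, 0) = 6.328125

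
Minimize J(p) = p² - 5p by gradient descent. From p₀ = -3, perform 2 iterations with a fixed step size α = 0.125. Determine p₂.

-0.59375

J′(p) = 2p - 5
p₁ = -3 − 0.125·(-11) = -1.625
p₂ = -1.625 − 0.125·(-8.25) = -0.59375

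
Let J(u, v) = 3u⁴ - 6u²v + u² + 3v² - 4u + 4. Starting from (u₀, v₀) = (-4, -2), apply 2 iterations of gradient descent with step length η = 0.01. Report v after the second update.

∇J = (12u³ - 12uv + 2u - 4, -6u² + 6v)
Step 1: at (-4, -2), ∇J = (-876, -108) → (-4, -2) − 0.01·(-876, -108) = (4.76, -0.92)
Step 2: at (4.76, -0.92), ∇J = (1352.272512, -141.4656) → (4.76, -0.92) − 0.01·(1352.272512, -141.4656) = (-8.76272512, 0.494656)
v = 0.494656

0.494656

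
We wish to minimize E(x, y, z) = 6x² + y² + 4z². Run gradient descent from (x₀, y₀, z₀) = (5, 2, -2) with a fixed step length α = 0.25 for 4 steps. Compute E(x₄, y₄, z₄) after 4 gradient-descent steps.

38416.015625

∇E = (12x, 2y, 8z)
(x₁, y₁, z₁) = (5, 2, -2) − 0.25·(60, 4, -16) = (-10, 1, 2)
(x₂, y₂, z₂) = (-10, 1, 2) − 0.25·(-120, 2, 16) = (20, 0.5, -2)
(x₃, y₃, z₃) = (20, 0.5, -2) − 0.25·(240, 1, -16) = (-40, 0.25, 2)
(x₄, y₄, z₄) = (-40, 0.25, 2) − 0.25·(-480, 0.5, 16) = (80, 0.125, -2)
E(80, 0.125, -2) = 38416.015625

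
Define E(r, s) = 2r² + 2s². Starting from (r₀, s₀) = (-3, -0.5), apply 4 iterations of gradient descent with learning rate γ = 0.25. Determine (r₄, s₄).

(0, 0)

∇E = (4r, 4s)
(r₁, s₁) = (-3, -0.5) − 0.25·(-12, -2) = (0, 0)
(r₂, s₂) = (0, 0) − 0.25·(0, 0) = (0, 0)
(r₃, s₃) = (0, 0) − 0.25·(0, 0) = (0, 0)
(r₄, s₄) = (0, 0) − 0.25·(0, 0) = (0, 0)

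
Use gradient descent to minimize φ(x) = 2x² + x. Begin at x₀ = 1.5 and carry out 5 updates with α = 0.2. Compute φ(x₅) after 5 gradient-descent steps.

φ′(x) = 4x + 1
Step 1: φ′(1.5) = 7; x₁ = 1.5 − 0.2·7 = 0.1
Step 2: φ′(0.1) = 1.4; x₂ = 0.1 − 0.2·1.4 = -0.18
Step 3: φ′(-0.18) = 0.28; x₃ = -0.18 − 0.2·0.28 = -0.236
Step 4: φ′(-0.236) = 0.056; x₄ = -0.236 − 0.2·0.056 = -0.2472
Step 5: φ′(-0.2472) = 0.0112; x₅ = -0.2472 − 0.2·0.0112 = -0.24944
φ(-0.24944) = -0.1249993728

-0.1249993728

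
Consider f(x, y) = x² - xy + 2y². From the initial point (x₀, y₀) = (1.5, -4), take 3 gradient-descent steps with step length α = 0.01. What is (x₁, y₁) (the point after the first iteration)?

∇f = (2x - y, -x + 4y)
Step 1: at (1.5, -4), ∇f = (7, -17.5) → (1.5, -4) − 0.01·(7, -17.5) = (1.43, -3.825)

(1.43, -3.825)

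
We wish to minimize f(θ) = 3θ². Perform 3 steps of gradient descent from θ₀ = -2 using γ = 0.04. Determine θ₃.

f′(θ) = 6θ
Step 1: f′(-2) = -12; θ₁ = -2 − 0.04·(-12) = -1.52
Step 2: f′(-1.52) = -9.12; θ₂ = -1.52 − 0.04·(-9.12) = -1.1552
Step 3: f′(-1.1552) = -6.9312; θ₃ = -1.1552 − 0.04·(-6.9312) = -0.877952

-0.877952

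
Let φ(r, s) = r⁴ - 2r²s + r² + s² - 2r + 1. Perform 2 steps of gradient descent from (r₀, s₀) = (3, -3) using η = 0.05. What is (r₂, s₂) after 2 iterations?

(14.7608, 0.316)

∇φ = (4r³ - 4rs + 2r - 2, -2r² + 2s)
Step 1: at (3, -3), ∇φ = (148, -24) → (3, -3) − 0.05·(148, -24) = (-4.4, -1.8)
Step 2: at (-4.4, -1.8), ∇φ = (-383.216, -42.32) → (-4.4, -1.8) − 0.05·(-383.216, -42.32) = (14.7608, 0.316)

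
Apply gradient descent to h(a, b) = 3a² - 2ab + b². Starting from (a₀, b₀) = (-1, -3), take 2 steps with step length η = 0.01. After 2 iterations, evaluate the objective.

5.68934784

∇h = (6a - 2b, -2a + 2b)
Step 1: at (-1, -3), ∇h = (0, -4) → (-1, -3) − 0.01·(0, -4) = (-1, -2.96)
Step 2: at (-1, -2.96), ∇h = (-0.08, -3.92) → (-1, -2.96) − 0.01·(-0.08, -3.92) = (-0.9992, -2.9208)
h(-0.9992, -2.9208) = 5.68934784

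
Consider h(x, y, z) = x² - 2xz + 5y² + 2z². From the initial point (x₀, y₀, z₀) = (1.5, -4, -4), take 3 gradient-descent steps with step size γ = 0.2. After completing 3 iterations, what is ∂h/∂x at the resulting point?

∇h = (2x - 2z, 10y, -2x + 4z)
Step 1: at (1.5, -4, -4), ∇h = (11, -40, -19) → (1.5, -4, -4) − 0.2·(11, -40, -19) = (-0.7, 4, -0.2)
Step 2: at (-0.7, 4, -0.2), ∇h = (-1, 40, 0.6) → (-0.7, 4, -0.2) − 0.2·(-1, 40, 0.6) = (-0.5, -4, -0.32)
Step 3: at (-0.5, -4, -0.32), ∇h = (-0.36, -40, -0.28) → (-0.5, -4, -0.32) − 0.2·(-0.36, -40, -0.28) = (-0.428, 4, -0.264)
∂h/∂x at (-0.428, 4, -0.264) = -0.328

-0.328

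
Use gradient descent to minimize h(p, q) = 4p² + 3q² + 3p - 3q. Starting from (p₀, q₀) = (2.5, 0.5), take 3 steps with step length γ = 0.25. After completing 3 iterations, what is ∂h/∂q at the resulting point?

0

∇h = (8p + 3, 6q - 3)
Step 1: at (2.5, 0.5), ∇h = (23, 0) → (2.5, 0.5) − 0.25·(23, 0) = (-3.25, 0.5)
Step 2: at (-3.25, 0.5), ∇h = (-23, 0) → (-3.25, 0.5) − 0.25·(-23, 0) = (2.5, 0.5)
Step 3: at (2.5, 0.5), ∇h = (23, 0) → (2.5, 0.5) − 0.25·(23, 0) = (-3.25, 0.5)
∂h/∂q at (-3.25, 0.5) = 0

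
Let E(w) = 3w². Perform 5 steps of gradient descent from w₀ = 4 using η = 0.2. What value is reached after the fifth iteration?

E′(w) = 6w
Step 1: E′(4) = 24; w₁ = 4 − 0.2·24 = -0.8
Step 2: E′(-0.8) = -4.8; w₂ = -0.8 − 0.2·(-4.8) = 0.16
Step 3: E′(0.16) = 0.96; w₃ = 0.16 − 0.2·0.96 = -0.032
Step 4: E′(-0.032) = -0.192; w₄ = -0.032 − 0.2·(-0.192) = 0.0064
Step 5: E′(0.0064) = 0.0384; w₅ = 0.0064 − 0.2·0.0384 = -0.00128

-0.00128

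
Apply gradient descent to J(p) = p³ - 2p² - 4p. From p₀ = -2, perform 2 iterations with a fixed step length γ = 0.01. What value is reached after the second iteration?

-2.346368

J′(p) = 3p² - 4p - 4
Step 1: J′(-2) = 16; p₁ = -2 − 0.01·16 = -2.16
Step 2: J′(-2.16) = 18.6368; p₂ = -2.16 − 0.01·18.6368 = -2.346368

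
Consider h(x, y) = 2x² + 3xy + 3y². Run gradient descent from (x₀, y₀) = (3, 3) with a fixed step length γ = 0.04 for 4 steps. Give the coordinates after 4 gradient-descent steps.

(0.91008, 0.406272)

∇h = (4x + 3y, 3x + 6y)
(x₁, y₁) = (3, 3) − 0.04·(21, 27) = (2.16, 1.92)
(x₂, y₂) = (2.16, 1.92) − 0.04·(14.4, 18) = (1.584, 1.2)
(x₃, y₃) = (1.584, 1.2) − 0.04·(9.936, 11.952) = (1.18656, 0.72192)
(x₄, y₄) = (1.18656, 0.72192) − 0.04·(6.912, 7.8912) = (0.91008, 0.406272)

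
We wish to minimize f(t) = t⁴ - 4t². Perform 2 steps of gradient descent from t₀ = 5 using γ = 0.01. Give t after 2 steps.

f′(t) = 4t³ - 8t
t₁ = 5 − 0.01·460 = 0.4
t₂ = 0.4 − 0.01·(-2.944) = 0.42944

0.42944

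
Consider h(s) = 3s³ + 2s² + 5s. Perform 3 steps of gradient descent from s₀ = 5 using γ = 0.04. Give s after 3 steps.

h′(s) = 9s² + 4s + 5
s₁ = 5 − 0.04·250 = -5
s₂ = -5 − 0.04·210 = -13.4
s₃ = -13.4 − 0.04·1567.44 = -76.0976

-76.0976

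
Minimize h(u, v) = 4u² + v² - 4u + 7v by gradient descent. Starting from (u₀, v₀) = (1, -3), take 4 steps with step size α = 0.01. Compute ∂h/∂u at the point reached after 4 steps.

∇h = (8u - 4, 2v + 7)
(u₁, v₁) = (1, -3) − 0.01·(4, 1) = (0.96, -3.01)
(u₂, v₂) = (0.96, -3.01) − 0.01·(3.68, 0.98) = (0.9232, -3.0198)
(u₃, v₃) = (0.9232, -3.0198) − 0.01·(3.3856, 0.9604) = (0.889344, -3.029404)
(u₄, v₄) = (0.889344, -3.029404) − 0.01·(3.114752, 0.941192) = (0.85819648, -3.03881592)
∂h/∂u at (0.85819648, -3.03881592) = 2.86557184

2.86557184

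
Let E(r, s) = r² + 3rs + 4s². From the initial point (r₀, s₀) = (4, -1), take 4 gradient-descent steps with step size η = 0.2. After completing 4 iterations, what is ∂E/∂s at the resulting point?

∇E = (2r + 3s, 3r + 8s)
(r₁, s₁) = (4, -1) − 0.2·(5, 4) = (3, -1.8)
(r₂, s₂) = (3, -1.8) − 0.2·(0.6, -5.4) = (2.88, -0.72)
(r₃, s₃) = (2.88, -0.72) − 0.2·(3.6, 2.88) = (2.16, -1.296)
(r₄, s₄) = (2.16, -1.296) − 0.2·(0.432, -3.888) = (2.0736, -0.5184)
∂E/∂s at (2.0736, -0.5184) = 2.0736

2.0736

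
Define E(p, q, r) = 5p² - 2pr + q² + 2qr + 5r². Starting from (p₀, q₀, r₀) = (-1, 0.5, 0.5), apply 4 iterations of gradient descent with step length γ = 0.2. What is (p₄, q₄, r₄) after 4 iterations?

∇E = (10p - 2r, 2q + 2r, -2p + 2q + 10r)
Step 1: at (-1, 0.5, 0.5), ∇E = (-11, 2, 8) → (-1, 0.5, 0.5) − 0.2·(-11, 2, 8) = (1.2, 0.1, -1.1)
Step 2: at (1.2, 0.1, -1.1), ∇E = (14.2, -2, -13.2) → (1.2, 0.1, -1.1) − 0.2·(14.2, -2, -13.2) = (-1.64, 0.5, 1.54)
Step 3: at (-1.64, 0.5, 1.54), ∇E = (-19.48, 4.08, 19.68) → (-1.64, 0.5, 1.54) − 0.2·(-19.48, 4.08, 19.68) = (2.256, -0.316, -2.396)
Step 4: at (2.256, -0.316, -2.396), ∇E = (27.352, -5.424, -29.104) → (2.256, -0.316, -2.396) − 0.2·(27.352, -5.424, -29.104) = (-3.2144, 0.7688, 3.4248)

(-3.2144, 0.7688, 3.4248)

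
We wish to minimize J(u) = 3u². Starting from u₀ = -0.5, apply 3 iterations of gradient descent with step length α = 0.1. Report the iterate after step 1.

-0.2

J′(u) = 6u
Step 1: J′(-0.5) = -3; u₁ = -0.5 − 0.1·(-3) = -0.2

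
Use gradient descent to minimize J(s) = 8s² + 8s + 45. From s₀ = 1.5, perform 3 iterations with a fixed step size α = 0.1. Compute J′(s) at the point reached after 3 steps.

J′(s) = 16s + 8
Step 1: J′(1.5) = 32; s₁ = 1.5 − 0.1·32 = -1.7
Step 2: J′(-1.7) = -19.2; s₂ = -1.7 − 0.1·(-19.2) = 0.22
Step 3: J′(0.22) = 11.52; s₃ = 0.22 − 0.1·11.52 = -0.932
J′(s) at (-0.932) = -6.912

-6.912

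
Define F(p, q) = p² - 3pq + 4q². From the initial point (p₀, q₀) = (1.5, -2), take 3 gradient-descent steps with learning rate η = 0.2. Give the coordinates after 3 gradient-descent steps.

(-0.216, 1.512)

∇F = (2p - 3q, -3p + 8q)
Step 1: at (1.5, -2), ∇F = (9, -20.5) → (1.5, -2) − 0.2·(9, -20.5) = (-0.3, 2.1)
Step 2: at (-0.3, 2.1), ∇F = (-6.9, 17.7) → (-0.3, 2.1) − 0.2·(-6.9, 17.7) = (1.08, -1.44)
Step 3: at (1.08, -1.44), ∇F = (6.48, -14.76) → (1.08, -1.44) − 0.2·(6.48, -14.76) = (-0.216, 1.512)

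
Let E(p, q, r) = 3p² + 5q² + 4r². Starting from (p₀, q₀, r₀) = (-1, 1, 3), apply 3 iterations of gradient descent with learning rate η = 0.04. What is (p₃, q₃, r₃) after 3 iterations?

∇E = (6p, 10q, 8r)
(p₁, q₁, r₁) = (-1, 1, 3) − 0.04·(-6, 10, 24) = (-0.76, 0.6, 2.04)
(p₂, q₂, r₂) = (-0.76, 0.6, 2.04) − 0.04·(-4.56, 6, 16.32) = (-0.5776, 0.36, 1.3872)
(p₃, q₃, r₃) = (-0.5776, 0.36, 1.3872) − 0.04·(-3.4656, 3.6, 11.0976) = (-0.438976, 0.216, 0.943296)

(-0.438976, 0.216, 0.943296)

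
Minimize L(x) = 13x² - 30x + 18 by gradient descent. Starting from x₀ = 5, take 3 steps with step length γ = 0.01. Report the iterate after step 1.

L′(x) = 26x - 30
x₁ = 5 − 0.01·100 = 4

4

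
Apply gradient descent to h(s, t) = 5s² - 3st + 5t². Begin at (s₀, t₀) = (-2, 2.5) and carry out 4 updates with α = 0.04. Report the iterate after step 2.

(-0.3888, 0.648)

∇h = (10s - 3t, -3s + 10t)
(s₁, t₁) = (-2, 2.5) − 0.04·(-27.5, 31) = (-0.9, 1.26)
(s₂, t₂) = (-0.9, 1.26) − 0.04·(-12.78, 15.3) = (-0.3888, 0.648)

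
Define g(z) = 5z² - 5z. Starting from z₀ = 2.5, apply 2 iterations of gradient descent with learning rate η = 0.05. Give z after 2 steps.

g′(z) = 10z - 5
z₁ = 2.5 − 0.05·20 = 1.5
z₂ = 1.5 − 0.05·10 = 1

1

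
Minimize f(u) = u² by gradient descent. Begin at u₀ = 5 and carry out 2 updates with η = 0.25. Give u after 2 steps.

f′(u) = 2u
Step 1: f′(5) = 10; u₁ = 5 − 0.25·10 = 2.5
Step 2: f′(2.5) = 5; u₂ = 2.5 − 0.25·5 = 1.25

1.25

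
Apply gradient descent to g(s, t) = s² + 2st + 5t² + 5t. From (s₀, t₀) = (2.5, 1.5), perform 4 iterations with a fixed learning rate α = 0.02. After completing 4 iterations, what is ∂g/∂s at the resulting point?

∇g = (2s + 2t, 2s + 10t + 5)
Step 1: at (2.5, 1.5), ∇g = (8, 25) → (2.5, 1.5) − 0.02·(8, 25) = (2.34, 1)
Step 2: at (2.34, 1), ∇g = (6.68, 19.68) → (2.34, 1) − 0.02·(6.68, 19.68) = (2.2064, 0.6064)
Step 3: at (2.2064, 0.6064), ∇g = (5.6256, 15.4768) → (2.2064, 0.6064) − 0.02·(5.6256, 15.4768) = (2.093888, 0.296864)
Step 4: at (2.093888, 0.296864), ∇g = (4.781504, 12.156416) → (2.093888, 0.296864) − 0.02·(4.781504, 12.156416) = (1.99825792, 0.05373568)
∂g/∂s at (1.99825792, 0.05373568) = 4.1039872

4.1039872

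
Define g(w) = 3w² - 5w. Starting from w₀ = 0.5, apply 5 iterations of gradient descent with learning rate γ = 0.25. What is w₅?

g′(w) = 6w - 5
Step 1: g′(0.5) = -2; w₁ = 0.5 − 0.25·(-2) = 1
Step 2: g′(1) = 1; w₂ = 1 − 0.25·1 = 0.75
Step 3: g′(0.75) = -0.5; w₃ = 0.75 − 0.25·(-0.5) = 0.875
Step 4: g′(0.875) = 0.25; w₄ = 0.875 − 0.25·0.25 = 0.8125
Step 5: g′(0.8125) = -0.125; w₅ = 0.8125 − 0.25·(-0.125) = 0.84375

0.84375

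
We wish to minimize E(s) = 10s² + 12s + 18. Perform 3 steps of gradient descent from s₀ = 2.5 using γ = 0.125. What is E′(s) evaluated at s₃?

-209.25

E′(s) = 20s + 12
s₁ = 2.5 − 0.125·62 = -5.25
s₂ = -5.25 − 0.125·(-93) = 6.375
s₃ = 6.375 − 0.125·139.5 = -11.0625
E′(s) at (-11.0625) = -209.25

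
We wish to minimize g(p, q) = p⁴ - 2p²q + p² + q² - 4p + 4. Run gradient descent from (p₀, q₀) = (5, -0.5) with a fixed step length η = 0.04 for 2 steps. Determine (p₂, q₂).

(594.02856704, 20.985568)

∇g = (4p³ - 4pq + 2p - 4, -2p² + 2q)
(p₁, q₁) = (5, -0.5) − 0.04·(516, -51) = (-15.64, 1.54)
(p₂, q₂) = (-15.64, 1.54) − 0.04·(-15241.714176, -486.1392) = (594.02856704, 20.985568)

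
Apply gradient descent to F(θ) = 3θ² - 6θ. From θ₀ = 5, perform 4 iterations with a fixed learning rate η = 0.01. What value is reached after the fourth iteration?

F′(θ) = 6θ - 6
Step 1: F′(5) = 24; θ₁ = 5 − 0.01·24 = 4.76
Step 2: F′(4.76) = 22.56; θ₂ = 4.76 − 0.01·22.56 = 4.5344
Step 3: F′(4.5344) = 21.2064; θ₃ = 4.5344 − 0.01·21.2064 = 4.322336
Step 4: F′(4.322336) = 19.934016; θ₄ = 4.322336 − 0.01·19.934016 = 4.12299584

4.12299584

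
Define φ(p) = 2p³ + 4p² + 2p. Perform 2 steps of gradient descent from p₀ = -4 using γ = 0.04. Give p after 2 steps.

-15.176704

φ′(p) = 6p² + 8p + 2
p₁ = -4 − 0.04·66 = -6.64
p₂ = -6.64 − 0.04·213.4176 = -15.176704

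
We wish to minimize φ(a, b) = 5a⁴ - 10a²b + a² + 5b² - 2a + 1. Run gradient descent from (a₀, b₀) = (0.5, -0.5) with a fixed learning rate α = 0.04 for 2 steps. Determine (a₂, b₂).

∇φ = (20a³ - 20ab + 2a - 2, -10a² + 10b)
Step 1: at (0.5, -0.5), ∇φ = (6.5, -7.5) → (0.5, -0.5) − 0.04·(6.5, -7.5) = (0.24, -0.2)
Step 2: at (0.24, -0.2), ∇φ = (-0.28352, -2.576) → (0.24, -0.2) − 0.04·(-0.28352, -2.576) = (0.2513408, -0.09696)

(0.2513408, -0.09696)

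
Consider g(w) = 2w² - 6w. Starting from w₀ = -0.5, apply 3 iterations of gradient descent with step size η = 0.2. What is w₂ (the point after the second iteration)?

1.42

g′(w) = 4w - 6
Step 1: g′(-0.5) = -8; w₁ = -0.5 − 0.2·(-8) = 1.1
Step 2: g′(1.1) = -1.6; w₂ = 1.1 − 0.2·(-1.6) = 1.42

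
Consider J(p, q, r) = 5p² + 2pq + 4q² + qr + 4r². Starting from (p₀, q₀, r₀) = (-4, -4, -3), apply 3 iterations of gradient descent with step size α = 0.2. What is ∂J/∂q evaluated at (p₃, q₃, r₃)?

76.16

∇J = (10p + 2q, 2p + 8q + r, q + 8r)
Step 1: at (-4, -4, -3), ∇J = (-48, -43, -28) → (-4, -4, -3) − 0.2·(-48, -43, -28) = (5.6, 4.6, 2.6)
Step 2: at (5.6, 4.6, 2.6), ∇J = (65.2, 50.6, 25.4) → (5.6, 4.6, 2.6) − 0.2·(65.2, 50.6, 25.4) = (-7.44, -5.52, -2.48)
Step 3: at (-7.44, -5.52, -2.48), ∇J = (-85.44, -61.52, -25.36) → (-7.44, -5.52, -2.48) − 0.2·(-85.44, -61.52, -25.36) = (9.648, 6.784, 2.592)
∂J/∂q at (9.648, 6.784, 2.592) = 76.16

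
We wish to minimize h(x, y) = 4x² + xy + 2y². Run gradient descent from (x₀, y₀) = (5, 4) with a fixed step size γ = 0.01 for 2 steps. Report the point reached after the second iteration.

∇h = (8x + y, x + 4y)
(x₁, y₁) = (5, 4) − 0.01·(44, 21) = (4.56, 3.79)
(x₂, y₂) = (4.56, 3.79) − 0.01·(40.27, 19.72) = (4.1573, 3.5928)

(4.1573, 3.5928)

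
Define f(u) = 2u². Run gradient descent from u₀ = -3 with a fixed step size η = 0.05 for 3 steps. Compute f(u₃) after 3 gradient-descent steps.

4.718592

f′(u) = 4u
Step 1: f′(-3) = -12; u₁ = -3 − 0.05·(-12) = -2.4
Step 2: f′(-2.4) = -9.6; u₂ = -2.4 − 0.05·(-9.6) = -1.92
Step 3: f′(-1.92) = -7.68; u₃ = -1.92 − 0.05·(-7.68) = -1.536
f(-1.536) = 4.718592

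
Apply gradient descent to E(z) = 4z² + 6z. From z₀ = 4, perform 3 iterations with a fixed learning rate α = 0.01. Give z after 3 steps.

E′(z) = 8z + 6
Step 1: E′(4) = 38; z₁ = 4 − 0.01·38 = 3.62
Step 2: E′(3.62) = 34.96; z₂ = 3.62 − 0.01·34.96 = 3.2704
Step 3: E′(3.2704) = 32.1632; z₃ = 3.2704 − 0.01·32.1632 = 2.948768

2.948768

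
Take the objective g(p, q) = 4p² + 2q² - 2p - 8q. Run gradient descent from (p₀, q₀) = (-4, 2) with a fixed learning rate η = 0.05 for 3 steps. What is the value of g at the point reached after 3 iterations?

∇g = (8p - 2, 4q - 8)
(p₁, q₁) = (-4, 2) − 0.05·(-34, 0) = (-2.3, 2)
(p₂, q₂) = (-2.3, 2) − 0.05·(-20.4, 0) = (-1.28, 2)
(p₃, q₃) = (-1.28, 2) − 0.05·(-12.24, 0) = (-0.668, 2)
g(-0.668, 2) = -4.879104

-4.879104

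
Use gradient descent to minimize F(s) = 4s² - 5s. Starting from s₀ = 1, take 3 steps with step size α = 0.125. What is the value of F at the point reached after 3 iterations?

-1.5625

F′(s) = 8s - 5
Step 1: F′(1) = 3; s₁ = 1 − 0.125·3 = 0.625
Step 2: F′(0.625) = 0; s₂ = 0.625 − 0.125·0 = 0.625
Step 3: F′(0.625) = 0; s₃ = 0.625 − 0.125·0 = 0.625
F(0.625) = -1.5625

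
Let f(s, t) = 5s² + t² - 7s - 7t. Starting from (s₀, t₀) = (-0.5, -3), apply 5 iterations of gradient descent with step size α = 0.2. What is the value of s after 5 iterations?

1.9

∇f = (10s - 7, 2t - 7)
(s₁, t₁) = (-0.5, -3) − 0.2·(-12, -13) = (1.9, -0.4)
(s₂, t₂) = (1.9, -0.4) − 0.2·(12, -7.8) = (-0.5, 1.16)
(s₃, t₃) = (-0.5, 1.16) − 0.2·(-12, -4.68) = (1.9, 2.096)
(s₄, t₄) = (1.9, 2.096) − 0.2·(12, -2.808) = (-0.5, 2.6576)
(s₅, t₅) = (-0.5, 2.6576) − 0.2·(-12, -1.6848) = (1.9, 2.99456)
s = 1.9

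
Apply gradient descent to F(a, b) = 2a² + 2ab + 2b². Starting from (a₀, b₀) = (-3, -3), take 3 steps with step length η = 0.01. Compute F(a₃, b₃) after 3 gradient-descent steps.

∇F = (4a + 2b, 2a + 4b)
Step 1: at (-3, -3), ∇F = (-18, -18) → (-3, -3) − 0.01·(-18, -18) = (-2.82, -2.82)
Step 2: at (-2.82, -2.82), ∇F = (-16.92, -16.92) → (-2.82, -2.82) − 0.01·(-16.92, -16.92) = (-2.6508, -2.6508)
Step 3: at (-2.6508, -2.6508), ∇F = (-15.9048, -15.9048) → (-2.6508, -2.6508) − 0.01·(-15.9048, -15.9048) = (-2.491752, -2.491752)
F(-2.491752, -2.491752) = 37.252968177024

37.252968177024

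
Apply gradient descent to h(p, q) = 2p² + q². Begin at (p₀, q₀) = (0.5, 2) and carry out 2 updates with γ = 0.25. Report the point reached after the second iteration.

∇h = (4p, 2q)
Step 1: at (0.5, 2), ∇h = (2, 4) → (0.5, 2) − 0.25·(2, 4) = (0, 1)
Step 2: at (0, 1), ∇h = (0, 2) → (0, 1) − 0.25·(0, 2) = (0, 0.5)

(0, 0.5)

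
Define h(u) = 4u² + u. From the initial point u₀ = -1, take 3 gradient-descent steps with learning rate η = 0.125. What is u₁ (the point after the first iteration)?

-0.125

h′(u) = 8u + 1
Step 1: h′(-1) = -7; u₁ = -1 − 0.125·(-7) = -0.125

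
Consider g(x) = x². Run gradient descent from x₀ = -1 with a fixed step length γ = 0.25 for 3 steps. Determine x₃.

g′(x) = 2x
x₁ = -1 − 0.25·(-2) = -0.5
x₂ = -0.5 − 0.25·(-1) = -0.25
x₃ = -0.25 − 0.25·(-0.5) = -0.125

-0.125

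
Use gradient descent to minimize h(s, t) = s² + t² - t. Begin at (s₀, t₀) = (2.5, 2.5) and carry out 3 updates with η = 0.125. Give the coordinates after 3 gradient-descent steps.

(1.0546875, 1.34375)

∇h = (2s, 2t - 1)
Step 1: at (2.5, 2.5), ∇h = (5, 4) → (2.5, 2.5) − 0.125·(5, 4) = (1.875, 2)
Step 2: at (1.875, 2), ∇h = (3.75, 3) → (1.875, 2) − 0.125·(3.75, 3) = (1.40625, 1.625)
Step 3: at (1.40625, 1.625), ∇h = (2.8125, 2.25) → (1.40625, 1.625) − 0.125·(2.8125, 2.25) = (1.0546875, 1.34375)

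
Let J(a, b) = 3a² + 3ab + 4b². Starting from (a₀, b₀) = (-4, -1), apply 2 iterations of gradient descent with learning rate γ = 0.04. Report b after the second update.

0.2144

∇J = (6a + 3b, 3a + 8b)
Step 1: at (-4, -1), ∇J = (-27, -20) → (-4, -1) − 0.04·(-27, -20) = (-2.92, -0.2)
Step 2: at (-2.92, -0.2), ∇J = (-18.12, -10.36) → (-2.92, -0.2) − 0.04·(-18.12, -10.36) = (-2.1952, 0.2144)
b = 0.2144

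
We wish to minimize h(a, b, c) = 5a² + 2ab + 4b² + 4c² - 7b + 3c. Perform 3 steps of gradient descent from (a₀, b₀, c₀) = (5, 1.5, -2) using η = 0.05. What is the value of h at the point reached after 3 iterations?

∇h = (10a + 2b, 2a + 8b - 7, 8c + 3)
Step 1: at (5, 1.5, -2), ∇h = (53, 15, -13) → (5, 1.5, -2) − 0.05·(53, 15, -13) = (2.35, 0.75, -1.35)
Step 2: at (2.35, 0.75, -1.35), ∇h = (25, 3.7, -7.8) → (2.35, 0.75, -1.35) − 0.05·(25, 3.7, -7.8) = (1.1, 0.565, -0.96)
Step 3: at (1.1, 0.565, -0.96), ∇h = (12.13, -0.28, -4.68) → (1.1, 0.565, -0.96) − 0.05·(12.13, -0.28, -4.68) = (0.4935, 0.579, -0.726)
h(0.4935, 0.579, -0.726) = -0.99254775

-0.99254775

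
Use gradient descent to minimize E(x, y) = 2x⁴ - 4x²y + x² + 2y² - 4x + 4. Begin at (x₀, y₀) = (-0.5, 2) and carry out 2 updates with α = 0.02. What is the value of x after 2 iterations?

-0.57390976

∇E = (8x³ - 8xy + 2x - 4, -4x² + 4y)
Step 1: at (-0.5, 2), ∇E = (2, 7) → (-0.5, 2) − 0.02·(2, 7) = (-0.54, 1.86)
Step 2: at (-0.54, 1.86), ∇E = (1.695488, 6.2736) → (-0.54, 1.86) − 0.02·(1.695488, 6.2736) = (-0.57390976, 1.734528)
x = -0.57390976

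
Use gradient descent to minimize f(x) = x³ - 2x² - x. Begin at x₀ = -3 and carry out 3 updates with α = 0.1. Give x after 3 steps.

-195.2639792

f′(x) = 3x² - 4x - 1
x₁ = -3 − 0.1·38 = -6.8
x₂ = -6.8 − 0.1·164.92 = -23.292
x₃ = -23.292 − 0.1·1719.719792 = -195.2639792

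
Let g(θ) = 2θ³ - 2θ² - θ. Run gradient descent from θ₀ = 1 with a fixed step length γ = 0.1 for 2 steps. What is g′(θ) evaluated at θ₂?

g′(θ) = 6θ² - 4θ - 1
Step 1: g′(1) = 1; θ₁ = 1 − 0.1·1 = 0.9
Step 2: g′(0.9) = 0.26; θ₂ = 0.9 − 0.1·0.26 = 0.874
g′(θ) at (0.874) = 0.087256

0.087256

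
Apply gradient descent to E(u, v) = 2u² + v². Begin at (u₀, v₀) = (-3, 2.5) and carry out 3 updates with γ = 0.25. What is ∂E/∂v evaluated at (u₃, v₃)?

∇E = (4u, 2v)
Step 1: at (-3, 2.5), ∇E = (-12, 5) → (-3, 2.5) − 0.25·(-12, 5) = (0, 1.25)
Step 2: at (0, 1.25), ∇E = (0, 2.5) → (0, 1.25) − 0.25·(0, 2.5) = (0, 0.625)
Step 3: at (0, 0.625), ∇E = (0, 1.25) → (0, 0.625) − 0.25·(0, 1.25) = (0, 0.3125)
∂E/∂v at (0, 0.3125) = 0.625

0.625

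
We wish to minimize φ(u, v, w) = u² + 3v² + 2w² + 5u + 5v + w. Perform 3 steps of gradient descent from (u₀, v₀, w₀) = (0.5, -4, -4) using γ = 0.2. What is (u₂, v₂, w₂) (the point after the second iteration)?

∇φ = (2u + 5, 6v + 5, 4w + 1)
(u₁, v₁, w₁) = (0.5, -4, -4) − 0.2·(6, -19, -15) = (-0.7, -0.2, -1)
(u₂, v₂, w₂) = (-0.7, -0.2, -1) − 0.2·(3.6, 3.8, -3) = (-1.42, -0.96, -0.4)

(-1.42, -0.96, -0.4)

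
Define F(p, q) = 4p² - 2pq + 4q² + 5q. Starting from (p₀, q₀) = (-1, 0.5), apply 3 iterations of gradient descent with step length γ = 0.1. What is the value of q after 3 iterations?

∇F = (8p - 2q, -2p + 8q + 5)
Step 1: at (-1, 0.5), ∇F = (-9, 11) → (-1, 0.5) − 0.1·(-9, 11) = (-0.1, -0.6)
Step 2: at (-0.1, -0.6), ∇F = (0.4, 0.4) → (-0.1, -0.6) − 0.1·(0.4, 0.4) = (-0.14, -0.64)
Step 3: at (-0.14, -0.64), ∇F = (0.16, 0.16) → (-0.14, -0.64) − 0.1·(0.16, 0.16) = (-0.156, -0.656)
q = -0.656

-0.656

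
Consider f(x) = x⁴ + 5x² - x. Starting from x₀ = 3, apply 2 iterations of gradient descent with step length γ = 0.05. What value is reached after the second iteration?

9.538325

f′(x) = 4x³ + 10x - 1
x₁ = 3 − 0.05·137 = -3.85
x₂ = -3.85 − 0.05·(-267.7665) = 9.538325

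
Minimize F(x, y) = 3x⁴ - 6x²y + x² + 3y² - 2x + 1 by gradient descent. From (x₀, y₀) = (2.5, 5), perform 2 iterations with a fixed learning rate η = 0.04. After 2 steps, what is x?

∇F = (12x³ - 12xy + 2x - 2, -6x² + 6y)
Step 1: at (2.5, 5), ∇F = (40.5, -7.5) → (2.5, 5) − 0.04·(40.5, -7.5) = (0.88, 5.3)
Step 2: at (0.88, 5.3), ∇F = (-48.030336, 27.1536) → (0.88, 5.3) − 0.04·(-48.030336, 27.1536) = (2.80121344, 4.213856)
x = 2.80121344

2.80121344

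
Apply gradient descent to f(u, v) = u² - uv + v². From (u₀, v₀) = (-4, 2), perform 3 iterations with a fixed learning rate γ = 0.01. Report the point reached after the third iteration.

∇f = (2u - v, -u + 2v)
Step 1: at (-4, 2), ∇f = (-10, 8) → (-4, 2) − 0.01·(-10, 8) = (-3.9, 1.92)
Step 2: at (-3.9, 1.92), ∇f = (-9.72, 7.74) → (-3.9, 1.92) − 0.01·(-9.72, 7.74) = (-3.8028, 1.8426)
Step 3: at (-3.8028, 1.8426), ∇f = (-9.4482, 7.488) → (-3.8028, 1.8426) − 0.01·(-9.4482, 7.488) = (-3.708318, 1.76772)

(-3.708318, 1.76772)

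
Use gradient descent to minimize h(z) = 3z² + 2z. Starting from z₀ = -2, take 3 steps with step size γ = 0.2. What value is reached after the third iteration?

-0.32

h′(z) = 6z + 2
z₁ = -2 − 0.2·(-10) = 0
z₂ = 0 − 0.2·2 = -0.4
z₃ = -0.4 − 0.2·(-0.4) = -0.32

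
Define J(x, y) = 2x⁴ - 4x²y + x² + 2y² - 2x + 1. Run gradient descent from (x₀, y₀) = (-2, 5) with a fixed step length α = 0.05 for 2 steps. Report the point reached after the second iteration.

∇J = (8x³ - 8xy + 2x - 2, -4x² + 4y)
Step 1: at (-2, 5), ∇J = (10, 4) → (-2, 5) − 0.05·(10, 4) = (-2.5, 4.8)
Step 2: at (-2.5, 4.8), ∇J = (-36, -5.8) → (-2.5, 4.8) − 0.05·(-36, -5.8) = (-0.7, 5.09)

(-0.7, 5.09)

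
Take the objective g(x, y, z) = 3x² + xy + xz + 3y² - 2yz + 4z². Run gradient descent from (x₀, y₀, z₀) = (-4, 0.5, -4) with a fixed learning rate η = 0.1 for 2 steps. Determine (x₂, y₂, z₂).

∇g = (6x + y + z, x + 6y - 2z, x - 2y + 8z)
(x₁, y₁, z₁) = (-4, 0.5, -4) − 0.1·(-27.5, 7, -37) = (-1.25, -0.2, -0.3)
(x₂, y₂, z₂) = (-1.25, -0.2, -0.3) − 0.1·(-8, -1.85, -3.25) = (-0.45, -0.015, 0.025)

(-0.45, -0.015, 0.025)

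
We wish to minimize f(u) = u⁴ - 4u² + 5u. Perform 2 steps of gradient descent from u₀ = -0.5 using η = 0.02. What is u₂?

-0.85313896

f′(u) = 4u³ - 8u + 5
Step 1: f′(-0.5) = 8.5; u₁ = -0.5 − 0.02·8.5 = -0.67
Step 2: f′(-0.67) = 9.156948; u₂ = -0.67 − 0.02·9.156948 = -0.85313896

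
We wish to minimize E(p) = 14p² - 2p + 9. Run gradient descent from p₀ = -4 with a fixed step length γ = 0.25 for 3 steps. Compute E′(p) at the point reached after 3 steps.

E′(p) = 28p - 2
Step 1: E′(-4) = -114; p₁ = -4 − 0.25·(-114) = 24.5
Step 2: E′(24.5) = 684; p₂ = 24.5 − 0.25·684 = -146.5
Step 3: E′(-146.5) = -4104; p₃ = -146.5 − 0.25·(-4104) = 879.5
E′(p) at (879.5) = 24624

24624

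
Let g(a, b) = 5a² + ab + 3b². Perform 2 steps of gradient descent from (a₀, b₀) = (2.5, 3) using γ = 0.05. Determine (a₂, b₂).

∇g = (10a + b, a + 6b)
Step 1: at (2.5, 3), ∇g = (28, 20.5) → (2.5, 3) − 0.05·(28, 20.5) = (1.1, 1.975)
Step 2: at (1.1, 1.975), ∇g = (12.975, 12.95) → (1.1, 1.975) − 0.05·(12.975, 12.95) = (0.45125, 1.3275)

(0.45125, 1.3275)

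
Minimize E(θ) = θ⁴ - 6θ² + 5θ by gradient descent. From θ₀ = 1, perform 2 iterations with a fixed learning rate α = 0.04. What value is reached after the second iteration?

E′(θ) = 4θ³ - 12θ + 5
Step 1: E′(1) = -3; θ₁ = 1 − 0.04·(-3) = 1.12
Step 2: E′(1.12) = -2.820288; θ₂ = 1.12 − 0.04·(-2.820288) = 1.23281152

1.23281152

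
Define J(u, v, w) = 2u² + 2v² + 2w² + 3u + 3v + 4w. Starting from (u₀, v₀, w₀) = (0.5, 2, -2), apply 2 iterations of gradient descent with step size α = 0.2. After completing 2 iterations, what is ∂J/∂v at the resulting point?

∇J = (4u + 3, 4v + 3, 4w + 4)
Step 1: at (0.5, 2, -2), ∇J = (5, 11, -4) → (0.5, 2, -2) − 0.2·(5, 11, -4) = (-0.5, -0.2, -1.2)
Step 2: at (-0.5, -0.2, -1.2), ∇J = (1, 2.2, -0.8) → (-0.5, -0.2, -1.2) − 0.2·(1, 2.2, -0.8) = (-0.7, -0.64, -1.04)
∂J/∂v at (-0.7, -0.64, -1.04) = 0.44

0.44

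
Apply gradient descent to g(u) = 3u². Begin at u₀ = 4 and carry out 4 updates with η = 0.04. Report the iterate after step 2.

2.3104

g′(u) = 6u
Step 1: g′(4) = 24; u₁ = 4 − 0.04·24 = 3.04
Step 2: g′(3.04) = 18.24; u₂ = 3.04 − 0.04·18.24 = 2.3104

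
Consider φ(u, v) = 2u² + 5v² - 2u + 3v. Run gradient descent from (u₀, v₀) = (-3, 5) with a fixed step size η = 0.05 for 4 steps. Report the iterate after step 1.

∇φ = (4u - 2, 10v + 3)
(u₁, v₁) = (-3, 5) − 0.05·(-14, 53) = (-2.3, 2.35)

(-2.3, 2.35)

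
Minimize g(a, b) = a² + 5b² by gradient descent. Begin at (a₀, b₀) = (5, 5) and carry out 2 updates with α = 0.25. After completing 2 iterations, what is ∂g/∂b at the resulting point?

112.5

∇g = (2a, 10b)
(a₁, b₁) = (5, 5) − 0.25·(10, 50) = (2.5, -7.5)
(a₂, b₂) = (2.5, -7.5) − 0.25·(5, -75) = (1.25, 11.25)
∂g/∂b at (1.25, 11.25) = 112.5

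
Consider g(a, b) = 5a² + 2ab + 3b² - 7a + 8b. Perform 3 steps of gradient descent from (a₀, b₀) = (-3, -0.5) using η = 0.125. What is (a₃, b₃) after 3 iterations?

∇g = (10a + 2b - 7, 2a + 6b + 8)
Step 1: at (-3, -0.5), ∇g = (-38, -1) → (-3, -0.5) − 0.125·(-38, -1) = (1.75, -0.375)
Step 2: at (1.75, -0.375), ∇g = (9.75, 9.25) → (1.75, -0.375) − 0.125·(9.75, 9.25) = (0.53125, -1.53125)
Step 3: at (0.53125, -1.53125), ∇g = (-4.75, -0.125) → (0.53125, -1.53125) − 0.125·(-4.75, -0.125) = (1.125, -1.515625)

(1.125, -1.515625)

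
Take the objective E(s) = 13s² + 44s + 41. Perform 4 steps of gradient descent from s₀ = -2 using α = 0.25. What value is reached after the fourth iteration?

E′(s) = 26s + 44
s₁ = -2 − 0.25·(-8) = 0
s₂ = 0 − 0.25·44 = -11
s₃ = -11 − 0.25·(-242) = 49.5
s₄ = 49.5 − 0.25·1331 = -283.25

-283.25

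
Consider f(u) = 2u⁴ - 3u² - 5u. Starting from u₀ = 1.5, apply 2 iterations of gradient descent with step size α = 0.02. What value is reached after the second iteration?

1.18374016

f′(u) = 8u³ - 6u - 5
u₁ = 1.5 − 0.02·13 = 1.24
u₂ = 1.24 − 0.02·2.812992 = 1.18374016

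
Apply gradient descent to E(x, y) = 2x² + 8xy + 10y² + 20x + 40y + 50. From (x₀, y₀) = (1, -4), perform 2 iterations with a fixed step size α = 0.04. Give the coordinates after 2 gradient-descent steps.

∇E = (4x + 8y + 20, 8x + 20y + 40)
(x₁, y₁) = (1, -4) − 0.04·(-8, -32) = (1.32, -2.72)
(x₂, y₂) = (1.32, -2.72) − 0.04·(3.52, -3.84) = (1.1792, -2.5664)

(1.1792, -2.5664)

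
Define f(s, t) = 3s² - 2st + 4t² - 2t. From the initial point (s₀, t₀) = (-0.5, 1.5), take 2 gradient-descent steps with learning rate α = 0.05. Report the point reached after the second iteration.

(-0.045, 0.65)

∇f = (6s - 2t, -2s + 8t - 2)
(s₁, t₁) = (-0.5, 1.5) − 0.05·(-6, 11) = (-0.2, 0.95)
(s₂, t₂) = (-0.2, 0.95) − 0.05·(-3.1, 6) = (-0.045, 0.65)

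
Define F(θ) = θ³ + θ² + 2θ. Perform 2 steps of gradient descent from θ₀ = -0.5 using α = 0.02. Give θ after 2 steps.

-0.5707735

F′(θ) = 3θ² + 2θ + 2
θ₁ = -0.5 − 0.02·1.75 = -0.535
θ₂ = -0.535 − 0.02·1.788675 = -0.5707735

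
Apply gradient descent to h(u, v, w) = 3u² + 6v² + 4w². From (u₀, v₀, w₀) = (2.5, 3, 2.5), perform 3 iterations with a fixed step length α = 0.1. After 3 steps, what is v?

-0.024

∇h = (6u, 12v, 8w)
Step 1: at (2.5, 3, 2.5), ∇h = (15, 36, 20) → (2.5, 3, 2.5) − 0.1·(15, 36, 20) = (1, -0.6, 0.5)
Step 2: at (1, -0.6, 0.5), ∇h = (6, -7.2, 4) → (1, -0.6, 0.5) − 0.1·(6, -7.2, 4) = (0.4, 0.12, 0.1)
Step 3: at (0.4, 0.12, 0.1), ∇h = (2.4, 1.44, 0.8) → (0.4, 0.12, 0.1) − 0.1·(2.4, 1.44, 0.8) = (0.16, -0.024, 0.02)
v = -0.024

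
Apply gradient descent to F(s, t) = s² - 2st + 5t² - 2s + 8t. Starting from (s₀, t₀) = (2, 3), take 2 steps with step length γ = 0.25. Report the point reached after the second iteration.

(-0.75, 7.75)

∇F = (2s - 2t - 2, -2s + 10t + 8)
(s₁, t₁) = (2, 3) − 0.25·(-4, 34) = (3, -5.5)
(s₂, t₂) = (3, -5.5) − 0.25·(15, -53) = (-0.75, 7.75)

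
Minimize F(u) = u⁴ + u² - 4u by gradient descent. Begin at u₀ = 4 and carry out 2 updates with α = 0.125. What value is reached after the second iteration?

F′(u) = 4u³ + 2u - 4
Step 1: F′(4) = 260; u₁ = 4 − 0.125·260 = -28.5
Step 2: F′(-28.5) = -92657.5; u₂ = -28.5 − 0.125·(-92657.5) = 11553.6875

11553.6875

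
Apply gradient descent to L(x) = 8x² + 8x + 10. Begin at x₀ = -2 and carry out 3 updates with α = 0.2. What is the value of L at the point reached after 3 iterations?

L′(x) = 16x + 8
x₁ = -2 − 0.2·(-24) = 2.8
x₂ = 2.8 − 0.2·52.8 = -7.76
x₃ = -7.76 − 0.2·(-116.16) = 15.472
L(15.472) = 2048.838272

2048.838272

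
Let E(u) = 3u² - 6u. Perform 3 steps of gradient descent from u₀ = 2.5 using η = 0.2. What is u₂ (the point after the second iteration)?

E′(u) = 6u - 6
u₁ = 2.5 − 0.2·9 = 0.7
u₂ = 0.7 − 0.2·(-1.8) = 1.06

1.06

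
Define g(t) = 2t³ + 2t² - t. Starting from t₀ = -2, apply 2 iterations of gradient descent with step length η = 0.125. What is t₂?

g′(t) = 6t² + 4t - 1
t₁ = -2 − 0.125·15 = -3.875
t₂ = -3.875 − 0.125·73.59375 = -13.07421875

-13.07421875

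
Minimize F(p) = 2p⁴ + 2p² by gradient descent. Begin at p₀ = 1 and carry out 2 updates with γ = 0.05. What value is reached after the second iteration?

F′(p) = 8p³ + 4p
p₁ = 1 − 0.05·12 = 0.4
p₂ = 0.4 − 0.05·2.112 = 0.2944

0.2944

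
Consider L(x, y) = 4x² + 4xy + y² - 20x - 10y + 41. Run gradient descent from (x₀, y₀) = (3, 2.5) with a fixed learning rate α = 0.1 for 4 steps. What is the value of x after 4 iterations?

1.6

∇L = (8x + 4y - 20, 4x + 2y - 10)
Step 1: at (3, 2.5), ∇L = (14, 7) → (3, 2.5) − 0.1·(14, 7) = (1.6, 1.8)
Step 2: at (1.6, 1.8), ∇L = (0, 0) → (1.6, 1.8) − 0.1·(0, 0) = (1.6, 1.8)
Step 3: at (1.6, 1.8), ∇L = (0, 0) → (1.6, 1.8) − 0.1·(0, 0) = (1.6, 1.8)
Step 4: at (1.6, 1.8), ∇L = (0, 0) → (1.6, 1.8) − 0.1·(0, 0) = (1.6, 1.8)
x = 1.6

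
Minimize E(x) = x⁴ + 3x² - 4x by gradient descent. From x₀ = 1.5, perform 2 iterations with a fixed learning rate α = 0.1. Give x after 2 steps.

0.27715

E′(x) = 4x³ + 6x - 4
x₁ = 1.5 − 0.1·18.5 = -0.35
x₂ = -0.35 − 0.1·(-6.2715) = 0.27715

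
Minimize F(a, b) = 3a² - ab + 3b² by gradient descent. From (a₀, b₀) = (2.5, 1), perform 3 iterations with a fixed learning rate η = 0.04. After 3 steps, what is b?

∇F = (6a - b, -a + 6b)
Step 1: at (2.5, 1), ∇F = (14, 3.5) → (2.5, 1) − 0.04·(14, 3.5) = (1.94, 0.86)
Step 2: at (1.94, 0.86), ∇F = (10.78, 3.22) → (1.94, 0.86) − 0.04·(10.78, 3.22) = (1.5088, 0.7312)
Step 3: at (1.5088, 0.7312), ∇F = (8.3216, 2.8784) → (1.5088, 0.7312) − 0.04·(8.3216, 2.8784) = (1.175936, 0.616064)
b = 0.616064

0.616064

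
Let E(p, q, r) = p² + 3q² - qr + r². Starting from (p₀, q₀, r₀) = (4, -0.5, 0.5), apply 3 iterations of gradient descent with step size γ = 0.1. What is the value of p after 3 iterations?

∇E = (2p, 6q - r, -q + 2r)
Step 1: at (4, -0.5, 0.5), ∇E = (8, -3.5, 1.5) → (4, -0.5, 0.5) − 0.1·(8, -3.5, 1.5) = (3.2, -0.15, 0.35)
Step 2: at (3.2, -0.15, 0.35), ∇E = (6.4, -1.25, 0.85) → (3.2, -0.15, 0.35) − 0.1·(6.4, -1.25, 0.85) = (2.56, -0.025, 0.265)
Step 3: at (2.56, -0.025, 0.265), ∇E = (5.12, -0.415, 0.555) → (2.56, -0.025, 0.265) − 0.1·(5.12, -0.415, 0.555) = (2.048, 0.0165, 0.2095)
p = 2.048

2.048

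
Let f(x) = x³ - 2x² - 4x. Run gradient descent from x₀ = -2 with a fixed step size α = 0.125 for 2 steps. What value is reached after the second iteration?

f′(x) = 3x² - 4x - 4
x₁ = -2 − 0.125·16 = -4
x₂ = -4 − 0.125·60 = -11.5

-11.5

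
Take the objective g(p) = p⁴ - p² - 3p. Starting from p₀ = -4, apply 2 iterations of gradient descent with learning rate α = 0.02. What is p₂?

g′(p) = 4p³ - 2p - 3
p₁ = -4 − 0.02·(-251) = 1.02
p₂ = 1.02 − 0.02·(-0.795168) = 1.03590336

1.03590336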